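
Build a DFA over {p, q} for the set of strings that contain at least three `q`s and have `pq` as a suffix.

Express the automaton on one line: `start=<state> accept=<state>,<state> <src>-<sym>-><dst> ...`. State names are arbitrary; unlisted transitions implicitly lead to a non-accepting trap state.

Run two small machines in parallel and take their product. The first has 5 states tracking the count of `q`s, saturating at 4; the second has 3 states tracking how much of the suffix `pq` has currently been matched. A product state is a pair (one from each), accepting exactly when both do. Minimizing collapses redundant product states.
With 5 states:
       p  q 
>  A   A  B 
   B   B  C 
   C   D  C 
   D   D  E 
 * E   D  C 
(> = start, * = accepting)

start=A accept=E A-p->A A-q->B B-p->B B-q->C C-p->D C-q->C D-p->D D-q->E E-p->D E-q->C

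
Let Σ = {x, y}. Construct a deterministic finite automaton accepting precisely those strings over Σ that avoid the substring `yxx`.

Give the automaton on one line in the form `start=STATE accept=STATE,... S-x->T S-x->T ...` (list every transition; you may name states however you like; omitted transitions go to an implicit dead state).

start=q0 accept=q0,q1,q2 q0-x->q0 q0-y->q1 q1-x->q2 q1-y->q1 q2-x->q3 q2-y->q1 q3-x->q3 q3-y->q3

Track partial matches of the forbidden pattern `yxx`. State q3 is a dead state reached once `yxx` has occurred; every other state accepts. q0 means no part of `yxx` is currently matched.
4 states suffice.
        x   y  
>* q0   q0  q1 
 * q1   q2  q1 
 * q2   q3  q1 
   q3   q3  q3 
(> = start, * = accepting)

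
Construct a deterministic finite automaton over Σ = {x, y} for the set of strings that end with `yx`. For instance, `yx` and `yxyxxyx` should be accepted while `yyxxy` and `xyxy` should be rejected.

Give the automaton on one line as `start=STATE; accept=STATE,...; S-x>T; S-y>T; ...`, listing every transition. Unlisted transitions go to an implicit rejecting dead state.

Remember how much of `yx` the current input suffix matches. State q0 means no match yet; q1 means the last symbol is `y`; q2 means the last 2 symbols are `yx`. Only q2 accepts. On a mismatch, fall back to the longest proper suffix that is still a prefix of `yx`.
A 3-state machine:
        x   y  
>  q0   q0  q1 
   q1   q2  q1 
 * q2   q0  q1 
(> = start, * = accepting)

start=q0; accept=q2; q0-x>q0; q0-y>q1; q1-x>q2; q1-y>q1; q2-x>q0; q2-y>q1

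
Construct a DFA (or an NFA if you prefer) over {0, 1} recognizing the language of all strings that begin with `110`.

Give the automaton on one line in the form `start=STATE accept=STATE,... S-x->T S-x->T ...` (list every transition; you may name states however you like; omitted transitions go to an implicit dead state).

start=q0 accept=q3 q0-0->q4 q0-1->q1 q1-0->q4 q1-1->q2 q2-0->q3 q2-1->q4 q3-0->q3 q3-1->q3 q4-0->q4 q4-1->q4

Check the first 3 symbols one by one: q0 through q2 record how many have matched `110` so far; any wrong symbol goes to the dead state q4. After all 3 match we enter the accepting sink q3.
5 states suffice.
        0   1  
>  q0   q4  q1 
   q1   q4  q2 
   q2   q3  q4 
 * q3   q3  q3 
   q4   q4  q4 
(> = start, * = accepting)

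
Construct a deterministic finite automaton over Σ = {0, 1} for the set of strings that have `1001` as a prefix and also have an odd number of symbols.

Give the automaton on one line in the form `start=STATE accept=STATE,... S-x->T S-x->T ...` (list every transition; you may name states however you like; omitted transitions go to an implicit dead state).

start=q0 accept=q7 q0-0->q1 q0-1->q2 q1-0->q3 q1-1->q3 q2-0->q4 q2-1->q3 q3-0->q1 q3-1->q1 q4-0->q5 q4-1->q1 q5-0->q3 q5-1->q6 q6-0->q7 q6-1->q7 q7-0->q6 q7-1->q6

Build one automaton per condition and run them in lockstep. The first has 6 states tracking whether the input so far still matches the prefix `1001`; the second has 2 states tracking the input length modulo 2. A product state is a pair (one from each), accepting exactly when both do.
        0   1  
>  q0   q1  q2 
   q1   q3  q3 
   q2   q4  q3 
   q3   q1  q1 
   q4   q5  q1 
   q5   q3  q6 
   q6   q7  q7 
 * q7   q6  q6 
(> = start, * = accepting)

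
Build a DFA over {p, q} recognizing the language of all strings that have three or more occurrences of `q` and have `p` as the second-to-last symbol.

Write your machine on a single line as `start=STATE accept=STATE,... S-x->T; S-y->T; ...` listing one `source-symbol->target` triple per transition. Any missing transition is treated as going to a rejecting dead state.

Build one automaton per condition and run them in lockstep. One (5 states) tracks the count of `q`s, saturating at 4; the other (7 states) tracks the last 2 symbols read. Each combined state is a pair, one component from each; accept when both components accept. Minimizing collapses redundant product states.
An 8-state machine:
        p   q  
>  s0   s0  s1 
   s1   s1  s2 
   s2   s3  s4 
   s3   s3  s5 
   s4   s6  s4 
 * s5   s6  s4 
   s6   s7  s5 
 * s7   s7  s5 
(> = start, * = accepting)

start=s0; accept=s5,s7; s0-p->s0; s0-q->s1; s1-p->s1; s1-q->s2; s2-p->s3; s2-q->s4; s3-p->s3; s3-q->s5; s4-p->s6; s4-q->s4; s5-p->s6; s5-q->s4; s6-p->s7; s6-q->s5; s7-p->s7; s7-q->s5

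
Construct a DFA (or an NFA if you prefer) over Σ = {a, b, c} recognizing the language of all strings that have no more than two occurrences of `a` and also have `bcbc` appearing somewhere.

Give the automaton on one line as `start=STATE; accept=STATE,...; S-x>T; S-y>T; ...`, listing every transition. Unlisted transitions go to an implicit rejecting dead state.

Run two small machines in parallel and take their product. One (4 states) tracks the count of `a`s, saturating at 3; the other (5 states) tracks whether and how much of `bcbc` has been seen. Each combined state is a pair, one component from each; accept when both components accept.
With 20 states:
          a    b    c  
>  S0     S1   S2   S0 
   S1     S3   S4   S1 
   S2     S1   S2   S5 
   S3     S6   S7   S3 
   S4     S3   S4   S8 
   S5     S1   S9   S0 
   S6     S6  S10   S6 
   S7     S6   S7  S11 
   S8     S3  S12   S1 
   S9     S1   S2  S13 
   S10    S6  S10  S14 
   S11    S6  S15   S3 
   S12    S3   S4  S16 
 * S13   S16  S13  S13 
   S14    S6  S17   S6 
   S15    S6   S7  S18 
 * S16   S18  S16  S16 
   S17    S6  S10  S19 
 * S18   S19  S18  S18 
   S19   S19  S19  S19 
(> = start, * = accepting)

start=S0; accept=S13,S16,S18; S0-a>S1; S0-b>S2; S0-c>S0; S1-a>S3; S1-b>S4; S1-c>S1; S2-a>S1; S2-b>S2; S2-c>S5; S3-a>S6; S3-b>S7; S3-c>S3; S4-a>S3; S4-b>S4; S4-c>S8; S5-a>S1; S5-b>S9; S5-c>S0; S6-a>S6; S6-b>S10; S6-c>S6; S7-a>S6; S7-b>S7; S7-c>S11; S8-a>S3; S8-b>S12; S8-c>S1; S9-a>S1; S9-b>S2; S9-c>S13; S10-a>S6; S10-b>S10; S10-c>S14; S11-a>S6; S11-b>S15; S11-c>S3; S12-a>S3; S12-b>S4; S12-c>S16; S13-a>S16; S13-b>S13; S13-c>S13; S14-a>S6; S14-b>S17; S14-c>S6; S15-a>S6; S15-b>S7; S15-c>S18; S16-a>S18; S16-b>S16; S16-c>S16; S17-a>S6; S17-b>S10; S17-c>S19; S18-a>S19; S18-b>S18; S18-c>S18; S19-a>S19; S19-b>S19; S19-c>S19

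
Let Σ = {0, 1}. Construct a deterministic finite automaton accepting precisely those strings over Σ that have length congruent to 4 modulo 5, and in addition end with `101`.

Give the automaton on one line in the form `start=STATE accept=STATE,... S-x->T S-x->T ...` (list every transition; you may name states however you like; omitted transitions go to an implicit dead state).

start=q0 accept=q13 q0-0->q1 q0-1->q2 q1-0->q3 q1-1->q4 q2-0->q5 q2-1->q4 q3-0->q6 q3-1->q7 q4-0->q8 q4-1->q7 q5-0->q6 q5-1->q9 q6-0->q10 q6-1->q11 q7-0->q12 q7-1->q11 q8-0->q10 q8-1->q13 q9-0->q12 q9-1->q11 q10-0->q0 q10-1->q14 q11-0->q15 q11-1->q14 q12-0->q0 q12-1->q16 q13-0->q15 q13-1->q14 q14-0->q17 q14-1->q2 q15-0->q1 q15-1->q18 q16-0->q17 q16-1->q2 q17-0->q3 q17-1->q19 q18-0->q5 q18-1->q4 q19-0->q8 q19-1->q7

Handle the two conditions separately and then intersect. The first has 5 states tracking the input length modulo 5; the second has 4 states tracking how much of the suffix `101` has currently been matched. A product state is a pair (one from each), accepting exactly when both do.
With 20 states:
          0    1  
>  q0     q1   q2 
   q1     q3   q4 
   q2     q5   q4 
   q3     q6   q7 
   q4     q8   q7 
   q5     q6   q9 
   q6    q10  q11 
   q7    q12  q11 
   q8    q10  q13 
   q9    q12  q11 
   q10    q0  q14 
   q11   q15  q14 
   q12    q0  q16 
 * q13   q15  q14 
   q14   q17   q2 
   q15    q1  q18 
   q16   q17   q2 
   q17    q3  q19 
   q18    q5   q4 
   q19    q8   q7 
(> = start, * = accepting)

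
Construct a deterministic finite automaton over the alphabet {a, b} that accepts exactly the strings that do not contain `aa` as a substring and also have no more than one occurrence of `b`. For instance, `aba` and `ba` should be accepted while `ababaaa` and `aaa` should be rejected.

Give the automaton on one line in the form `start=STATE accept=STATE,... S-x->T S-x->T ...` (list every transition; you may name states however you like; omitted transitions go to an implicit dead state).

Run two small machines in parallel and take their product. One (3 states) tracks partial matches of the forbidden pattern `aa`; the other (3 states) tracks the count of `b`s, saturating at 2. Each combined state is a pair, one component from each; accept when both components accept. Equivalent product states are then merged.
With 5 states:
        a   b  
>* q0   q1  q2 
 * q1   q3  q2 
 * q2   q4  q3 
   q3   q3  q3 
 * q4   q3  q3 
(> = start, * = accepting)

start=q0 accept=q0,q1,q2,q4 q0-a->q1 q0-b->q2 q1-a->q3 q1-b->q2 q2-a->q4 q2-b->q3 q3-a->q3 q3-b->q3 q4-a->q3 q4-b->q3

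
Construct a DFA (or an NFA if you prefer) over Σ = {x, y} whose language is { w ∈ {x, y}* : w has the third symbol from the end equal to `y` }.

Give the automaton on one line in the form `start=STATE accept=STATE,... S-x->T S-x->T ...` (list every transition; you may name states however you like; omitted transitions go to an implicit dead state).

A DFA must remember the last 3 symbols (since which symbol is third-to-last isn't known until the input ends). Use one state per possible window of the last ≤3 symbols; accept from those whose window starts with `y`.
15 states suffice.
          x    y  
>  S0     S1   S2 
   S1     S3   S4 
   S2     S5   S6 
   S3     S7   S8 
   S4     S9  S10 
   S5    S11  S12 
   S6    S13  S14 
   S7     S7   S8 
   S8     S9  S10 
   S9    S11  S12 
   S10   S13  S14 
 * S11    S7   S8 
 * S12    S9  S10 
 * S13   S11  S12 
 * S14   S13  S14 
(> = start, * = accepting)

start=S0 accept=S11,S12,S13,S14 S0-x->S1 S0-y->S2 S1-x->S3 S1-y->S4 S2-x->S5 S2-y->S6 S3-x->S7 S3-y->S8 S4-x->S9 S4-y->S10 S5-x->S11 S5-y->S12 S6-x->S13 S6-y->S14 S7-x->S7 S7-y->S8 S8-x->S9 S8-y->S10 S9-x->S11 S9-y->S12 S10-x->S13 S10-y->S14 S11-x->S7 S11-y->S8 S12-x->S9 S12-y->S10 S13-x->S11 S13-y->S12 S14-x->S13 S14-y->S14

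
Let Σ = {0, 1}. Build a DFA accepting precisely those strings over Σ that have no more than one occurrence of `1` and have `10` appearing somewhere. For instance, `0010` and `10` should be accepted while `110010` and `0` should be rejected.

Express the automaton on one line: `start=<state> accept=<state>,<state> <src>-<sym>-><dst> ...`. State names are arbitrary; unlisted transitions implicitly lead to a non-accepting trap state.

start=q0 accept=q2 q0-0->q0 q0-1->q1 q1-0->q2 q1-1->q3 q2-0->q2 q2-1->q4 q3-0->q4 q3-1->q3 q4-0->q4 q4-1->q4

Run two small machines in parallel and take their product. One (3 states) tracks the count of `1`s, saturating at 2; the other (3 states) tracks whether and how much of `10` has been seen. Each combined state is a pair, one component from each; accept when both components accept.
A 5-state machine:
        0   1  
>  q0   q0  q1 
   q1   q2  q3 
 * q2   q2  q4 
   q3   q4  q3 
   q4   q4  q4 
(> = start, * = accepting)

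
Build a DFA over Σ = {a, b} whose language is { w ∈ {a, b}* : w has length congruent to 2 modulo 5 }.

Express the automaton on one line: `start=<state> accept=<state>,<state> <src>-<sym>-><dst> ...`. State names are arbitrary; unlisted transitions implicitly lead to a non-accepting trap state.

Count input length modulo 5: every symbol advances one step around the cycle S0 → S1 → S2 → S3 → S4 → S0. Accept at S2.
A 5-state machine:
        a   b  
>  S0   S1  S1 
   S1   S2  S2 
 * S2   S3  S3 
   S3   S4  S4 
   S4   S0  S0 
(> = start, * = accepting)

start=S0 accept=S2 S0-a->S1 S0-b->S1 S1-a->S2 S1-b->S2 S2-a->S3 S2-b->S3 S3-a->S4 S3-b->S4 S4-a->S0 S4-b->S0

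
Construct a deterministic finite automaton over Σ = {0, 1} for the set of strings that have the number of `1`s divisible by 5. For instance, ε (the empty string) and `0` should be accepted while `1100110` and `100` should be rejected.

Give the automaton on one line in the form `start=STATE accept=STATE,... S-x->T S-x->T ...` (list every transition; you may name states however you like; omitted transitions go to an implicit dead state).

Keep the running count of `1`s modulo 5: each `1` advances along the cycle q0 → q1 → q2 → q3 → q4 → q0 while other symbols loop. Accept at q0.
A 5-state machine:
        0   1  
>* q0   q0  q1 
   q1   q1  q2 
   q2   q2  q3 
   q3   q3  q4 
   q4   q4  q0 
(> = start, * = accepting)

start=q0 accept=q0 q0-0->q0 q0-1->q1 q1-0->q1 q1-1->q2 q2-0->q2 q2-1->q3 q3-0->q3 q3-1->q4 q4-0->q4 q4-1->q0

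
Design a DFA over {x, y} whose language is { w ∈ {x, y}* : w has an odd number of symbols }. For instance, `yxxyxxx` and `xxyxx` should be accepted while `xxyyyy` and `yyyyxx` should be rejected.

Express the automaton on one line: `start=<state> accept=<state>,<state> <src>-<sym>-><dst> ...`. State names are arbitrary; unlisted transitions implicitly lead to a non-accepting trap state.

start=A accept=B A-x->B A-y->B B-x->A B-y->A

Only the length mod 2 matters, so use a 2-cycle: from any state, every input symbol moves to the next state, wrapping B back to A. Mark B accepting.
A 2-state machine:
       x  y 
>  A   B  B 
 * B   A  A 
(> = start, * = accepting)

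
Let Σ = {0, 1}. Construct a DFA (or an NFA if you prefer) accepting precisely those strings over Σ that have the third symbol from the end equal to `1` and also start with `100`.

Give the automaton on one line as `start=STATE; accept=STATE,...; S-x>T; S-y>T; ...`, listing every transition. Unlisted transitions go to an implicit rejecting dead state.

Run two small machines in parallel and take their product. The first has 15 states tracking the last 3 symbols read; the second has 5 states tracking whether the input so far still matches the prefix `100`. A product state is a pair (one from each), accepting exactly when both do. After merging equivalent states the machine shrinks.
          0    1  
>  s0     s1   s2 
   s1     s1   s1 
   s2     s3   s1 
   s3     s4   s1 
 * s4     s5   s6 
   s5     s5   s6 
   s6     s7   s8 
   s7     s4   s9 
   s8    s10  s11 
 * s9     s7   s8 
 * s10    s4   s9 
 * s11   s10  s11 
(> = start, * = accepting)

start=s0; accept=s4,s9,s10,s11; s0-0>s1; s0-1>s2; s1-0>s1; s1-1>s1; s2-0>s3; s2-1>s1; s3-0>s4; s3-1>s1; s4-0>s5; s4-1>s6; s5-0>s5; s5-1>s6; s6-0>s7; s6-1>s8; s7-0>s4; s7-1>s9; s8-0>s10; s8-1>s11; s9-0>s7; s9-1>s8; s10-0>s4; s10-1>s9; s11-0>s10; s11-1>s11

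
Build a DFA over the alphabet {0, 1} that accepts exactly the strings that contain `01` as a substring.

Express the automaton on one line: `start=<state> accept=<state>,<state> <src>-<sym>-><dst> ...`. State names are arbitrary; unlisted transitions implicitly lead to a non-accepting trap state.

Track how much of `01` has been matched so far: state A is no progress, C is the absorbing accept state reached once `01` has occurred. Intermediate states record partial matches; on a mismatch, fall back to the longest reusable overlap.
A 3-state machine:
       0  1 
>  A   B  A 
   B   B  C 
 * C   C  C 
(> = start, * = accepting)

start=A accept=C A-0->B A-1->A B-0->B B-1->C C-0->C C-1->C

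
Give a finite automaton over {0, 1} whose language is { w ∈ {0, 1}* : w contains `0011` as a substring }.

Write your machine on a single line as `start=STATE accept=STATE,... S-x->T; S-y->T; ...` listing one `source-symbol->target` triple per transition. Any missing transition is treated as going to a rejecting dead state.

start=s0; accept=s4; s0-0->s1; s0-1->s0; s1-0->s2; s1-1->s0; s2-0->s2; s2-1->s3; s3-0->s1; s3-1->s4; s4-0->s4; s4-1->s4

Track how much of `0011` has been matched so far: state s0 is no progress, s4 is the absorbing accept state reached once `0011` has occurred. Intermediate states record partial matches; on a mismatch, fall back to the longest reusable overlap.
5 states suffice.
        0   1  
>  s0   s1  s0 
   s1   s2  s0 
   s2   s2  s3 
   s3   s1  s4 
 * s4   s4  s4 
(> = start, * = accepting)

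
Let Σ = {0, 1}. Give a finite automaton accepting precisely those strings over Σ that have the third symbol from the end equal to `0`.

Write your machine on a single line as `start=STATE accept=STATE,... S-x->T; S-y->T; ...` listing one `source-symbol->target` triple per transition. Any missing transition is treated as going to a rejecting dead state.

start=A; accept=H,I,J,K; A-0->B; A-1->C; B-0->D; B-1->E; C-0->F; C-1->G; D-0->H; D-1->I; E-0->J; E-1->K; F-0->L; F-1->M; G-0->N; G-1->O; H-0->H; H-1->I; I-0->J; I-1->K; J-0->L; J-1->M; K-0->N; K-1->O; L-0->H; L-1->I; M-0->J; M-1->K; N-0->L; N-1->M; O-0->N; O-1->O

A DFA must remember the last 3 symbols (since which symbol is third-to-last isn't known until the input ends). Use one state per possible window of the last ≤3 symbols; accept from those whose window starts with `0`.
15 states suffice.
       0  1 
>  A   B  C 
   B   D  E 
   C   F  G 
   D   H  I 
   E   J  K 
   F   L  M 
   G   N  O 
 * H   H  I 
 * I   J  K 
 * J   L  M 
 * K   N  O 
   L   H  I 
   M   J  K 
   N   L  M 
   O   N  O 
(> = start, * = accepting)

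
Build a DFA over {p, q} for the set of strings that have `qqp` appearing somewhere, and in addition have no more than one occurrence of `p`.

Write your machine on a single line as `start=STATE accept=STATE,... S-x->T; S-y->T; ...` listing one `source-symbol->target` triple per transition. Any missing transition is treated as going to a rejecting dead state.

Handle the two conditions separately and then intersect. The first has 4 states tracking whether and how much of `qqp` has been seen; the second has 3 states tracking the count of `p`s, saturating at 2. A product state is a pair (one from each), accepting exactly when both do.
          p    q  
>  S0     S1   S2 
   S1     S3   S4 
   S2     S1   S5 
   S3     S3   S6 
   S4     S3   S7 
   S5     S8   S5 
   S6     S3   S9 
   S7    S10   S7 
 * S8    S10   S8 
   S9    S10   S9 
   S10   S10  S10 
(> = start, * = accepting)

start=S0; accept=S8; S0-p->S1; S0-q->S2; S1-p->S3; S1-q->S4; S2-p->S1; S2-q->S5; S3-p->S3; S3-q->S6; S4-p->S3; S4-q->S7; S5-p->S8; S5-q->S5; S6-p->S3; S6-q->S9; S7-p->S10; S7-q->S7; S8-p->S10; S8-q->S8; S9-p->S10; S9-q->S9; S10-p->S10; S10-q->S10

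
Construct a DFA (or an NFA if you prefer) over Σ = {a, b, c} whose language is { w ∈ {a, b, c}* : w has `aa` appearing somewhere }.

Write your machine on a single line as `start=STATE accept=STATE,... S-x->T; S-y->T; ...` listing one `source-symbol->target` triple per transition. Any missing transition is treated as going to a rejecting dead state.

start=S0; accept=S2; S0-a->S1; S0-b->S0; S0-c->S0; S1-a->S2; S1-b->S0; S1-c->S0; S2-a->S2; S2-b->S2; S2-c->S2

States S0..S1 record the length of the longest prefix of `aa` that matches the current input suffix. Reaching S2 means `aa` has been seen, and we stay there forever. Accept from S2.
With 3 states:
        a   b   c  
>  S0   S1  S0  S0 
   S1   S2  S0  S0 
 * S2   S2  S2  S2 
(> = start, * = accepting)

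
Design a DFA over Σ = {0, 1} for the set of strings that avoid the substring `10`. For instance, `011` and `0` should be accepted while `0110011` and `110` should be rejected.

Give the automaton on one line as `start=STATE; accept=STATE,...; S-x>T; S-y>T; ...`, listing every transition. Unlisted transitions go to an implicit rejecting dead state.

Track partial matches of the forbidden pattern `10`. State q2 is a dead state reached once `10` has occurred; every other state accepts. q0 means no part of `10` is currently matched.
A 3-state machine:
        0   1  
>* q0   q0  q1 
 * q1   q2  q1 
   q2   q2  q2 
(> = start, * = accepting)

start=q0; accept=q0,q1; q0-0>q0; q0-1>q1; q1-0>q2; q1-1>q1; q2-0>q2; q2-1>q2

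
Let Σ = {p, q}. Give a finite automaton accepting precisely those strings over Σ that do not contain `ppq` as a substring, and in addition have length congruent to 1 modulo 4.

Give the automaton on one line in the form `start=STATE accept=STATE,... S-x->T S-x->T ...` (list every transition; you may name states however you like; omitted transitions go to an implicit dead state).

start=S0 accept=S1,S2,S12 S0-p->S1 S0-q->S2 S1-p->S3 S1-q->S4 S2-p->S5 S2-q->S4 S3-p->S6 S3-q->S7 S4-p->S8 S4-q->S9 S5-p->S6 S5-q->S9 S6-p->S10 S6-q->S7 S7-p->S7 S7-q->S7 S8-p->S10 S8-q->S0 S9-p->S11 S9-q->S0 S10-p->S12 S10-q->S7 S11-p->S12 S11-q->S2 S12-p->S3 S12-q->S7

Build one automaton per condition and run them in lockstep. The first has 4 states tracking partial matches of the forbidden pattern `ppq`; the second has 4 states tracking the input length modulo 4. A product state is a pair (one from each), accepting exactly when both do. Minimizing collapses redundant product states.
          p    q  
>  S0     S1   S2 
 * S1     S3   S4 
 * S2     S5   S4 
   S3     S6   S7 
   S4     S8   S9 
   S5     S6   S9 
   S6    S10   S7 
   S7     S7   S7 
   S8    S10   S0 
   S9    S11   S0 
   S10   S12   S7 
   S11   S12   S2 
 * S12    S3   S7 
(> = start, * = accepting)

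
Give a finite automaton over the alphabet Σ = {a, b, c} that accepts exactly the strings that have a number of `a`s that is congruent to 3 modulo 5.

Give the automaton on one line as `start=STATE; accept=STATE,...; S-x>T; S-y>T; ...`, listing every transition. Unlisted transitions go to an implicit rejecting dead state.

Keep the running count of `a`s modulo 5: each `a` advances along the cycle s0 → s1 → s2 → s3 → s4 → s0 while other symbols loop. Accept at s3.
        a   b   c  
>  s0   s1  s0  s0 
   s1   s2  s1  s1 
   s2   s3  s2  s2 
 * s3   s4  s3  s3 
   s4   s0  s4  s4 
(> = start, * = accepting)

start=s0; accept=s3; s0-a>s1; s0-b>s0; s0-c>s0; s1-a>s2; s1-b>s1; s1-c>s1; s2-a>s3; s2-b>s2; s2-c>s2; s3-a>s4; s3-b>s3; s3-c>s3; s4-a>s0; s4-b>s4; s4-c>s4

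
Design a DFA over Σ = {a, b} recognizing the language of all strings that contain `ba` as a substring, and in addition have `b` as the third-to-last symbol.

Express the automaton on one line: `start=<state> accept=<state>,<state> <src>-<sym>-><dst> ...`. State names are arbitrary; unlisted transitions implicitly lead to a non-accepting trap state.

Build one automaton per condition and run them in lockstep. The first has 3 states tracking whether and how much of `ba` has been seen; the second has 15 states tracking the last 3 symbols read. A product state is a pair (one from each), accepting exactly when both do.
19 states suffice.
          a    b  
>  q0     q1   q2 
   q1     q3   q4 
   q2     q5   q6 
   q3     q7   q8 
   q4     q9  q10 
   q5    q11  q12 
   q6    q13  q14 
   q7     q7   q8 
   q8     q9  q10 
   q9    q11  q12 
   q10   q13  q14 
 * q11   q15  q16 
 * q12    q9  q17 
 * q13   q11  q12 
   q14   q13  q14 
   q15   q15  q16 
   q16    q9  q17 
   q17   q13  q18 
 * q18   q13  q18 
(> = start, * = accepting)

start=q0 accept=q11,q12,q13,q18 q0-a->q1 q0-b->q2 q1-a->q3 q1-b->q4 q2-a->q5 q2-b->q6 q3-a->q7 q3-b->q8 q4-a->q9 q4-b->q10 q5-a->q11 q5-b->q12 q6-a->q13 q6-b->q14 q7-a->q7 q7-b->q8 q8-a->q9 q8-b->q10 q9-a->q11 q9-b->q12 q10-a->q13 q10-b->q14 q11-a->q15 q11-b->q16 q12-a->q9 q12-b->q17 q13-a->q11 q13-b->q12 q14-a->q13 q14-b->q14 q15-a->q15 q15-b->q16 q16-a->q9 q16-b->q17 q17-a->q13 q17-b->q18 q18-a->q13 q18-b->q18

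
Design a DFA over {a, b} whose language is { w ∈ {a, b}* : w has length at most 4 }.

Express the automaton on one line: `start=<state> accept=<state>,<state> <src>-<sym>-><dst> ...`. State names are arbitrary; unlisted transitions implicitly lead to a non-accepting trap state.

start=q0 accept=q0,q1,q2,q3,q4 q0-a->q1 q0-b->q1 q1-a->q2 q1-b->q2 q2-a->q3 q2-b->q3 q3-a->q4 q3-b->q4 q4-a->q5 q4-b->q5 q5-a->q5 q5-b->q5

Count input length up to 5: every symbol moves from q0 toward q5, which means 'more than 4' and absorbs. Accept from {q0, q1, q2, q3, q4}.
6 states suffice.
        a   b  
>* q0   q1  q1 
 * q1   q2  q2 
 * q2   q3  q3 
 * q3   q4  q4 
 * q4   q5  q5 
   q5   q5  q5 
(> = start, * = accepting)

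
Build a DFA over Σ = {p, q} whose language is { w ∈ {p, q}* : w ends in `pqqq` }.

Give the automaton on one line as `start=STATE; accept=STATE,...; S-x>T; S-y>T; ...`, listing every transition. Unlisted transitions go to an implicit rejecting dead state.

Remember how much of `pqqq` the current input suffix matches. State A means no match yet; B means the last symbol is `p`; C means the last 2 symbols are `pq`; D means the last 3 symbols are `pqq`; E means the last 4 symbols are `pqqq`. Only E accepts. On a mismatch, fall back to the longest proper suffix that is still a prefix of `pqqq`.
A 5-state machine:
       p  q 
>  A   B  A 
   B   B  C 
   C   B  D 
   D   B  E 
 * E   B  A 
(> = start, * = accepting)

start=A; accept=E; A-p>B; A-q>A; B-p>B; B-q>C; C-p>B; C-q>D; D-p>B; D-q>E; E-p>B; E-q>A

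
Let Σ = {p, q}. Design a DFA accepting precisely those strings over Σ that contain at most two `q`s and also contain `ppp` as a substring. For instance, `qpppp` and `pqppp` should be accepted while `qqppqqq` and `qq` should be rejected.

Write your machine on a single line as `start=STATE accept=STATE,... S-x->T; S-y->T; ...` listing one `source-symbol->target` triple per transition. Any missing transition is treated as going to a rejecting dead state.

Handle the two conditions separately and then intersect. The first has 4 states tracking the count of `q`s, saturating at 3; the second has 4 states tracking whether and how much of `ppp` has been seen. A product state is a pair (one from each), accepting exactly when both do. Equivalent product states are then merged.
13 states suffice.
          p    q  
>  S0     S1   S2 
   S1     S3   S2 
   S2     S4   S5 
   S3     S6   S2 
   S4     S7   S5 
   S5     S8   S9 
 * S6     S6  S10 
   S7    S10   S5 
   S8    S11   S9 
   S9     S9   S9 
 * S10   S10  S12 
   S11   S12   S9 
 * S12   S12   S9 
(> = start, * = accepting)

start=S0; accept=S6,S10,S12; S0-p->S1; S0-q->S2; S1-p->S3; S1-q->S2; S2-p->S4; S2-q->S5; S3-p->S6; S3-q->S2; S4-p->S7; S4-q->S5; S5-p->S8; S5-q->S9; S6-p->S6; S6-q->S10; S7-p->S10; S7-q->S5; S8-p->S11; S8-q->S9; S9-p->S9; S9-q->S9; S10-p->S10; S10-q->S12; S11-p->S12; S11-q->S9; S12-p->S12; S12-q->S9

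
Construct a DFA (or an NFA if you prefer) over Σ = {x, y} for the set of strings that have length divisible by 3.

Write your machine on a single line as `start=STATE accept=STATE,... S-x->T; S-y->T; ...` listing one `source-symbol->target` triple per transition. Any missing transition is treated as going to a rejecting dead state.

Only the length mod 3 matters, so use a 3-cycle: from any state, every input symbol moves to the next state, wrapping q2 back to q0. Mark q0 accepting.
A 3-state machine:
        x   y  
>* q0   q1  q1 
   q1   q2  q2 
   q2   q0  q0 
(> = start, * = accepting)

start=q0; accept=q0; q0-x->q1; q0-y->q1; q1-x->q2; q1-y->q2; q2-x->q0; q2-y->q0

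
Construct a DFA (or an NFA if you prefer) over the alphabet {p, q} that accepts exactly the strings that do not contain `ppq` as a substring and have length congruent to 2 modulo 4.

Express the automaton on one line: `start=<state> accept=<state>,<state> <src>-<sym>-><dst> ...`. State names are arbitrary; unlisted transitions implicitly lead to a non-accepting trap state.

Build one automaton per condition and run them in lockstep. The first has 4 states tracking partial matches of the forbidden pattern `ppq`; the second has 4 states tracking the input length modulo 4. A product state is a pair (one from each), accepting exactly when both do.
16 states suffice.
       p  q 
>  A   B  C 
   B   D  E 
   C   F  E 
 * D   G  H 
 * E   I  J 
 * F   G  J 
   G   K  L 
   H   L  L 
   I   K  A 
   J   M  A 
   K   N  O 
   L   O  O 
   M   N  C 
   N   D  P 
   O   P  P 
   P   H  H 
(> = start, * = accepting)

start=A accept=D,E,F A-p->B A-q->C B-p->D B-q->E C-p->F C-q->E D-p->G D-q->H E-p->I E-q->J F-p->G F-q->J G-p->K G-q->L H-p->L H-q->L I-p->K I-q->A J-p->M J-q->A K-p->N K-q->O L-p->O L-q->O M-p->N M-q->C N-p->D N-q->P O-p->P O-q->P P-p->H P-q->H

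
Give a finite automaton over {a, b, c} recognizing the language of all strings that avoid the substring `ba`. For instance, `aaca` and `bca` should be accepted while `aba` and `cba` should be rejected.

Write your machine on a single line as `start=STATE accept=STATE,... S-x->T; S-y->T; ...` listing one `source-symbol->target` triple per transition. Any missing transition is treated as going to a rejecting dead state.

start=q0; accept=q0,q1; q0-a->q0; q0-b->q1; q0-c->q0; q1-a->q2; q1-b->q1; q1-c->q0; q2-a->q2; q2-b->q2; q2-c->q2

Track partial matches of the forbidden pattern `ba`. State q2 is a dead state reached once `ba` has occurred; every other state accepts. q0 means no part of `ba` is currently matched.
3 states suffice.
        a   b   c  
>* q0   q0  q1  q0 
 * q1   q2  q1  q0 
   q2   q2  q2  q2 
(> = start, * = accepting)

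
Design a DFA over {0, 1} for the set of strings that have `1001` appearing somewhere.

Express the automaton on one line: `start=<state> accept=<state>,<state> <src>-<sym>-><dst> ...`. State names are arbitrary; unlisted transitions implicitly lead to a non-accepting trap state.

start=q0 accept=q4 q0-0->q0 q0-1->q1 q1-0->q2 q1-1->q1 q2-0->q3 q2-1->q1 q3-0->q0 q3-1->q4 q4-0->q4 q4-1->q4

States q0..q3 record the length of the longest prefix of `1001` that matches the current input suffix. Reaching q4 means `1001` has been seen, and we stay there forever. Accept from q4.
5 states suffice.
        0   1  
>  q0   q0  q1 
   q1   q2  q1 
   q2   q3  q1 
   q3   q0  q4 
 * q4   q4  q4 
(> = start, * = accepting)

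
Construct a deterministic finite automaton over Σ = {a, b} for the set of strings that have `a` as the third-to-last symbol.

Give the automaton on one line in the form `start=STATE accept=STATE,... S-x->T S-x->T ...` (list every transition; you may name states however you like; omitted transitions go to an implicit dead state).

Because acceptance depends on a position counted from the end, the machine has to buffer the most recent 3 symbols. Make each state the string of the last up-to-3 symbols read; on input `x` shift the window left and append `x`. Accept when the buffered window has length 3 and begins with `a`.
With 15 states:
          a    b  
>  q0     q1   q2 
   q1     q3   q4 
   q2     q5   q6 
   q3     q7   q8 
   q4     q9  q10 
   q5    q11  q12 
   q6    q13  q14 
 * q7     q7   q8 
 * q8     q9  q10 
 * q9    q11  q12 
 * q10   q13  q14 
   q11    q7   q8 
   q12    q9  q10 
   q13   q11  q12 
   q14   q13  q14 
(> = start, * = accepting)

start=q0 accept=q7,q8,q9,q10 q0-a->q1 q0-b->q2 q1-a->q3 q1-b->q4 q2-a->q5 q2-b->q6 q3-a->q7 q3-b->q8 q4-a->q9 q4-b->q10 q5-a->q11 q5-b->q12 q6-a->q13 q6-b->q14 q7-a->q7 q7-b->q8 q8-a->q9 q8-b->q10 q9-a->q11 q9-b->q12 q10-a->q13 q10-b->q14 q11-a->q7 q11-b->q8 q12-a->q9 q12-b->q10 q13-a->q11 q13-b->q12 q14-a->q13 q14-b->q14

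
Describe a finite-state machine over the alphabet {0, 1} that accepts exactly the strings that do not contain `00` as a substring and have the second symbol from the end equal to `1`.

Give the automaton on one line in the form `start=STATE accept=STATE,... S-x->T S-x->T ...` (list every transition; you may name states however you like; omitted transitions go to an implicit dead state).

start=S0 accept=S5,S6 S0-0->S1 S0-1->S2 S1-0->S3 S1-1->S4 S2-0->S5 S2-1->S6 S3-0->S3 S3-1->S7 S4-0->S5 S4-1->S6 S5-0->S3 S5-1->S4 S6-0->S5 S6-1->S6 S7-0->S8 S7-1->S9 S8-0->S3 S8-1->S7 S9-0->S8 S9-1->S9

Run two small machines in parallel and take their product. The first has 3 states tracking partial matches of the forbidden pattern `00`; the second has 7 states tracking the last 2 symbols read. A product state is a pair (one from each), accepting exactly when both do.
A 10-state machine:
        0   1  
>  S0   S1  S2 
   S1   S3  S4 
   S2   S5  S6 
   S3   S3  S7 
   S4   S5  S6 
 * S5   S3  S4 
 * S6   S5  S6 
   S7   S8  S9 
   S8   S3  S7 
   S9   S8  S9 
(> = start, * = accepting)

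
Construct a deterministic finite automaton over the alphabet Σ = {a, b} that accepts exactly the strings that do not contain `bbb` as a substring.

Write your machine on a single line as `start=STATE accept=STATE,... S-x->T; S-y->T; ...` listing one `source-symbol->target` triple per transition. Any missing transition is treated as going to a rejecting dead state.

start=q0; accept=q0,q1,q2; q0-a->q0; q0-b->q1; q1-a->q0; q1-b->q2; q2-a->q0; q2-b->q3; q3-a->q3; q3-b->q3

This is the complement of 'contains `bbb`'. Use the same substring-matching states — q0 through q3 holding how much of `bbb` has just been matched — but flip the accepting set: everything except the trap q3 accepts.
A 4-state machine:
        a   b  
>* q0   q0  q1 
 * q1   q0  q2 
 * q2   q0  q3 
   q3   q3  q3 
(> = start, * = accepting)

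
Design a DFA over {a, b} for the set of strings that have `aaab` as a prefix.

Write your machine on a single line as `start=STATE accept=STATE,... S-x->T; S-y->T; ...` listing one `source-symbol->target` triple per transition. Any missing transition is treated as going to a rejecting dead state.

start=S0; accept=S4; S0-a->S1; S0-b->S5; S1-a->S2; S1-b->S5; S2-a->S3; S2-b->S5; S3-a->S5; S3-b->S4; S4-a->S4; S4-b->S4; S5-a->S5; S5-b->S5

Check the first 4 symbols one by one: S0 through S3 record how many have matched `aaab` so far; any wrong symbol goes to the dead state S5. After all 4 match we enter the accepting sink S4.
        a   b  
>  S0   S1  S5 
   S1   S2  S5 
   S2   S3  S5 
   S3   S5  S4 
 * S4   S4  S4 
   S5   S5  S5 
(> = start, * = accepting)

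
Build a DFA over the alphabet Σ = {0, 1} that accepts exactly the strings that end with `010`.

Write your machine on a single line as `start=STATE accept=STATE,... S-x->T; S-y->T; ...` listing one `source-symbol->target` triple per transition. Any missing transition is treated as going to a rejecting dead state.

start=q0; accept=q3; q0-0->q1; q0-1->q0; q1-0->q1; q1-1->q2; q2-0->q3; q2-1->q0; q3-0->q1; q3-1->q2

Remember how much of `010` the current input suffix matches. State q0 means no match yet; q1 means the last symbol is `0`; q2 means the last 2 symbols are `01`; q3 means the last 3 symbols are `010`. Only q3 accepts. On a mismatch, fall back to the longest proper suffix that is still a prefix of `010`.
A 4-state machine:
        0   1  
>  q0   q1  q0 
   q1   q1  q2 
   q2   q3  q0 
 * q3   q1  q2 
(> = start, * = accepting)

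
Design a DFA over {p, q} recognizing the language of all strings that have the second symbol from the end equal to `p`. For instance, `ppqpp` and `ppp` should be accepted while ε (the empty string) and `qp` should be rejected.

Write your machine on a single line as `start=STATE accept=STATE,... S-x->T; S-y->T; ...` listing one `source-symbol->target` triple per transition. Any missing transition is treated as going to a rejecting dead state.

start=S0; accept=S3,S4; S0-p->S1; S0-q->S2; S1-p->S3; S1-q->S4; S2-p->S5; S2-q->S6; S3-p->S3; S3-q->S4; S4-p->S5; S4-q->S6; S5-p->S3; S5-q->S4; S6-p->S5; S6-q->S6

A DFA must remember the last 2 symbols (since which symbol is second-to-last isn't known until the input ends). Use one state per possible window of the last ≤2 symbols; accept from those whose window starts with `p`.
        p   q  
>  S0   S1  S2 
   S1   S3  S4 
   S2   S5  S6 
 * S3   S3  S4 
 * S4   S5  S6 
   S5   S3  S4 
   S6   S5  S6 
(> = start, * = accepting)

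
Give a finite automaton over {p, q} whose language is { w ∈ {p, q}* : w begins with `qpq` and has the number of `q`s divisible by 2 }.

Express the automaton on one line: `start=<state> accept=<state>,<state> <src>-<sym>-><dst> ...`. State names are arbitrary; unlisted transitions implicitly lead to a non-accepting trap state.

Run two small machines in parallel and take their product. The first has 5 states tracking whether the input so far still matches the prefix `qpq`; the second has 2 states tracking the count of `q`s modulo 2. A product state is a pair (one from each), accepting exactly when both do. Minimizing collapses redundant product states.
        p   q  
>  s0   s1  s2 
   s1   s1  s1 
   s2   s3  s1 
   s3   s1  s4 
 * s4   s4  s5 
   s5   s5  s4 
(> = start, * = accepting)

start=s0 accept=s4 s0-p->s1 s0-q->s2 s1-p->s1 s1-q->s1 s2-p->s3 s2-q->s1 s3-p->s1 s3-q->s4 s4-p->s4 s4-q->s5 s5-p->s5 s5-q->s4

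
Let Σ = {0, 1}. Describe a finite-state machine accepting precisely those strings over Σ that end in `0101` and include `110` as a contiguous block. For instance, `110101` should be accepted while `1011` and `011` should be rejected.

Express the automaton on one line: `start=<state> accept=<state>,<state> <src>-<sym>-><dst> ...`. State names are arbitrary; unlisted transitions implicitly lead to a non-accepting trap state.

start=s0 accept=s11 s0-0->s1 s0-1->s2 s1-0->s1 s1-1->s3 s2-0->s1 s2-1->s4 s3-0->s5 s3-1->s4 s4-0->s6 s4-1->s4 s5-0->s1 s5-1->s7 s6-0->s6 s6-1->s8 s7-0->s5 s7-1->s4 s8-0->s9 s8-1->s10 s9-0->s6 s9-1->s11 s10-0->s6 s10-1->s10 s11-0->s9 s11-1->s10

Run two small machines in parallel and take their product. The first has 5 states tracking how much of the suffix `0101` has currently been matched; the second has 4 states tracking whether and how much of `110` has been seen. A product state is a pair (one from each), accepting exactly when both do.
12 states suffice.
          0    1  
>  s0     s1   s2 
   s1     s1   s3 
   s2     s1   s4 
   s3     s5   s4 
   s4     s6   s4 
   s5     s1   s7 
   s6     s6   s8 
   s7     s5   s4 
   s8     s9  s10 
   s9     s6  s11 
   s10    s6  s10 
 * s11    s9  s10 
(> = start, * = accepting)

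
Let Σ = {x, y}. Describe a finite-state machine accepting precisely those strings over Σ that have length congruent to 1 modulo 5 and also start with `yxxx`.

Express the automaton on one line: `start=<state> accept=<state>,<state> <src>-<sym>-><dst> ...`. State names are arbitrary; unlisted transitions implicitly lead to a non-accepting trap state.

start=A accept=H A-x->B A-y->C B-x->B B-y->B C-x->D C-y->B D-x->E D-y->B E-x->F E-y->B F-x->G F-y->G G-x->H G-y->H H-x->I H-y->I I-x->J I-y->J J-x->F J-y->F

Build one automaton per condition and run them in lockstep. One (5 states) tracks the input length modulo 5; the other (6 states) tracks whether the input so far still matches the prefix `yxxx`. Each combined state is a pair, one component from each; accept when both components accept. Equivalent product states are then merged.
       x  y 
>  A   B  C 
   B   B  B 
   C   D  B 
   D   E  B 
   E   F  B 
   F   G  G 
   G   H  H 
 * H   I  I 
   I   J  J 
   J   F  F 
(> = start, * = accepting)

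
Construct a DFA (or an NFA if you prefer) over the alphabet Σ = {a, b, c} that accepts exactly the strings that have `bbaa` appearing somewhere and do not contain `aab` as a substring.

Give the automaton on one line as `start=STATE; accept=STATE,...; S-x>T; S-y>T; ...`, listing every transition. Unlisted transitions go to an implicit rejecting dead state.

start=s0; accept=s9,s12,s13; s0-a>s1; s0-b>s2; s0-c>s0; s1-a>s3; s1-b>s2; s1-c>s0; s2-a>s1; s2-b>s4; s2-c>s0; s3-a>s3; s3-b>s5; s3-c>s0; s4-a>s6; s4-b>s4; s4-c>s0; s5-a>s7; s5-b>s8; s5-c>s7; s6-a>s9; s6-b>s2; s6-c>s0; s7-a>s7; s7-b>s5; s7-c>s7; s8-a>s10; s8-b>s8; s8-c>s7; s9-a>s9; s9-b>s11; s9-c>s12; s10-a>s11; s10-b>s5; s10-c>s7; s11-a>s11; s11-b>s11; s11-c>s11; s12-a>s13; s12-b>s12; s12-c>s12; s13-a>s9; s13-b>s12; s13-c>s12

Handle the two conditions separately and then intersect. The first has 5 states tracking whether and how much of `bbaa` has been seen; the second has 4 states tracking partial matches of the forbidden pattern `aab`. A product state is a pair (one from each), accepting exactly when both do.
          a    b    c  
>  s0     s1   s2   s0 
   s1     s3   s2   s0 
   s2     s1   s4   s0 
   s3     s3   s5   s0 
   s4     s6   s4   s0 
   s5     s7   s8   s7 
   s6     s9   s2   s0 
   s7     s7   s5   s7 
   s8    s10   s8   s7 
 * s9     s9  s11  s12 
   s10   s11   s5   s7 
   s11   s11  s11  s11 
 * s12   s13  s12  s12 
 * s13    s9  s12  s12 
(> = start, * = accepting)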